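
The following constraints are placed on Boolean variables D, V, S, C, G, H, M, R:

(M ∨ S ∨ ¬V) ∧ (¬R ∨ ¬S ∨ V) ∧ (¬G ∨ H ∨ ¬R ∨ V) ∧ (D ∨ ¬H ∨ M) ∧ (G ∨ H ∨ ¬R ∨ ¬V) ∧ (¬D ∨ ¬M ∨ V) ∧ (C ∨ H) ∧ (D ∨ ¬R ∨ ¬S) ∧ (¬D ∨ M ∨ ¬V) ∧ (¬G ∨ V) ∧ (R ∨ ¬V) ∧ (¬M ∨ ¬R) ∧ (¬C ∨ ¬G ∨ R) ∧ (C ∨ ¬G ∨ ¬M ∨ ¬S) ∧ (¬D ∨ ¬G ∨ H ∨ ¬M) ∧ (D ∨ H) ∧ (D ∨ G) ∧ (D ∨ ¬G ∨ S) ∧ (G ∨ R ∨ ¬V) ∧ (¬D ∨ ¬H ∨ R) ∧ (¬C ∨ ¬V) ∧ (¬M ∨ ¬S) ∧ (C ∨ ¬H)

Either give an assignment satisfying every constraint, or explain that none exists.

Set D = True.
Try V = True:
  (¬D ∨ M ∨ ¬V) forces M = True.
  (R ∨ ¬V) forces R = True.
  clause (¬M ∨ ¬R) is falsified — backtrack.
So V = False.
  then (¬D ∨ ¬M ∨ V) forces M = False.
  then (¬G ∨ V) forces G = False.
Set S = True.
  then (¬R ∨ ¬S ∨ V) forces R = False.
  then (¬D ∨ ¬H ∨ R) forces H = False.
  then (C ∨ H) forces C = True.
All clauses satisfied.

D=T, V=F, S=T, C=T, G=F, H=F, M=F, R=F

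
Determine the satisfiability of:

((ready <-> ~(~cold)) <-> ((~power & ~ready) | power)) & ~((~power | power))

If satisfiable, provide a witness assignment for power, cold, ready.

No satisfying assignment exists.

The conjunct ~((~power | power)) is unsatisfiable on its own:
  power=F: evaluates to False.
  power=T: evaluates to False.
So the whole conjunction is unsatisfiable.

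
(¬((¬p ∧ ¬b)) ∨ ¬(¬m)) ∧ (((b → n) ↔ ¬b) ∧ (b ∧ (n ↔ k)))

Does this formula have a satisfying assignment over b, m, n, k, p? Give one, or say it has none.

b = True; m = True; n = False; k = False; p = True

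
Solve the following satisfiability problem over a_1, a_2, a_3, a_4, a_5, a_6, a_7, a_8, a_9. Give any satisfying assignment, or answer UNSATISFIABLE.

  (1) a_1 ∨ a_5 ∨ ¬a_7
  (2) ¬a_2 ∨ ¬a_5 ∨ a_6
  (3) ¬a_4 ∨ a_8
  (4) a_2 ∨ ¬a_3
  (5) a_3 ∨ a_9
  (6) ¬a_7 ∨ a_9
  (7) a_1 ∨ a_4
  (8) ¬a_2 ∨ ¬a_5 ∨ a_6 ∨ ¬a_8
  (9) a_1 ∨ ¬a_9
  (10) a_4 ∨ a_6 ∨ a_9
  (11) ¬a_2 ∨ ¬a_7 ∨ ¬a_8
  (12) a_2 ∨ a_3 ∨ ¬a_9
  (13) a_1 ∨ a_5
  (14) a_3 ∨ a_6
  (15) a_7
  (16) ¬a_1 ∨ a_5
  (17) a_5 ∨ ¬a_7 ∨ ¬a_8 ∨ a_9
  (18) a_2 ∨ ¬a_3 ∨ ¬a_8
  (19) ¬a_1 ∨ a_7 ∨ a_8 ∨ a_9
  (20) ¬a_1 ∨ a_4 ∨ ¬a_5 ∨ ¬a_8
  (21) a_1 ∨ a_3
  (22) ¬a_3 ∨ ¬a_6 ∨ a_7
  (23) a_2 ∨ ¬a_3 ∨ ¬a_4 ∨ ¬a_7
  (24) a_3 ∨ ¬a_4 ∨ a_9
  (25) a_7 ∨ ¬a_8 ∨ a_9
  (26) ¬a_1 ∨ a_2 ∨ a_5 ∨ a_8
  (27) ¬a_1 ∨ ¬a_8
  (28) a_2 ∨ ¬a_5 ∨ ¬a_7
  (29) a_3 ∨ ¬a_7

Unit clause (a_7) forces a_7 = True.
In (a_3 ∨ ¬a_7) only a_3 is left, so a_3 = True.
In (a_2 ∨ ¬a_3) only a_2 is left, so a_2 = True.
In (¬a_7 ∨ a_9) only a_9 is left, so a_9 = True.
In (a_1 ∨ ¬a_9) only a_1 is left, so a_1 = True.
In (¬a_2 ∨ ¬a_7 ∨ ¬a_8) only ¬a_8 is left, so a_8 = False.
In (¬a_1 ∨ a_5) only a_5 is left, so a_5 = True.
In (¬a_2 ∨ ¬a_5 ∨ a_6) only a_6 is left, so a_6 = True.
In (¬a_4 ∨ a_8) only ¬a_4 is left, so a_4 = False.
All clauses satisfied.

a_1=T; a_2=T; a_3=T; a_4=F; a_5=T; a_6=T; a_7=T; a_8=F; a_9=T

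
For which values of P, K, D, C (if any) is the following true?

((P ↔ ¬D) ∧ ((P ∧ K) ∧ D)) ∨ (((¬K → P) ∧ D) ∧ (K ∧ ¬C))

P = False, K = True, D = True, C = False

  ((P ↔ ¬D) ∧ ((P ∧ K) ∧ D)) ∨ (((¬K → P) ∧ D) ∧ (K ∧ ¬C)) = True
    (P ↔ ¬D) ∧ ((P ∧ K) ∧ D) = False
      P ↔ ¬D = True
        ¬D = False
      (P ∧ K) ∧ D = False
        P ∧ K = False
    ((¬K → P) ∧ D) ∧ (K ∧ ¬C) = True
      (¬K → P) ∧ D = True
        ¬K → P = True
          ¬K = False
      K ∧ ¬C = True
        ¬C = True
The formula evaluates to True.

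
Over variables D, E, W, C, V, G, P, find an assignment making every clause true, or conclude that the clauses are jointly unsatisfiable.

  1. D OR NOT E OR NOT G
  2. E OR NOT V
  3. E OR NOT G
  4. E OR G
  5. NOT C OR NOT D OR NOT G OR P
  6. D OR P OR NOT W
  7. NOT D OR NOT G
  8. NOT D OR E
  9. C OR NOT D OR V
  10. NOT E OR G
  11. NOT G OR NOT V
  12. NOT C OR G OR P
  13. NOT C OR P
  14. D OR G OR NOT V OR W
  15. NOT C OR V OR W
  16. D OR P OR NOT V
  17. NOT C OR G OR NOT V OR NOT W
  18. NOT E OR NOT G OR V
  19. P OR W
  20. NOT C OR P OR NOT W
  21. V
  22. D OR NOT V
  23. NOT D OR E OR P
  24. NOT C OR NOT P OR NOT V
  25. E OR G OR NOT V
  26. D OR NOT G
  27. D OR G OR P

Case V = True:
  (E OR NOT V) forces E = True.
  (NOT E OR G) forces G = True.
  Clause (NOT G OR NOT V) is falsified — contradiction.
Case V = False:
  Clause (V) is falsified — contradiction.
Both cases fail, so the formula is unsatisfiable.

The formula is unsatisfiable.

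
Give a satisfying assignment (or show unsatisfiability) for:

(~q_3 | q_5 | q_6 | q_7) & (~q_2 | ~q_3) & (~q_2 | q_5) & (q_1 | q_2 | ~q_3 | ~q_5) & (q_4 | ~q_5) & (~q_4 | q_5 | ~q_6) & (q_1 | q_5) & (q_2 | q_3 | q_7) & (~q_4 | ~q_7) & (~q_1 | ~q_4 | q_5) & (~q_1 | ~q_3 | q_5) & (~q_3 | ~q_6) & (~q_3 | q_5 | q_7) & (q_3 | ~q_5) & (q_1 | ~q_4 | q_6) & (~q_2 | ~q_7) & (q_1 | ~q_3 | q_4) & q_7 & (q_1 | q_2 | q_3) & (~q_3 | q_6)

Unit clause (q_7) forces q_7 = True.
In (~q_4 | ~q_7) only ~q_4 is left, so q_4 = False.
In (~q_2 | ~q_7) only ~q_2 is left, so q_2 = False.
In (q_4 | ~q_5) only ~q_5 is left, so q_5 = False.
In (q_1 | q_5) only q_1 is left, so q_1 = True.
In (~q_1 | ~q_3 | q_5) only ~q_3 is left, so q_3 = False.
Set q_6 = True.
All clauses satisfied.

q_1=T, q_2=F, q_3=F, q_4=F, q_5=F, q_6=T, q_7=T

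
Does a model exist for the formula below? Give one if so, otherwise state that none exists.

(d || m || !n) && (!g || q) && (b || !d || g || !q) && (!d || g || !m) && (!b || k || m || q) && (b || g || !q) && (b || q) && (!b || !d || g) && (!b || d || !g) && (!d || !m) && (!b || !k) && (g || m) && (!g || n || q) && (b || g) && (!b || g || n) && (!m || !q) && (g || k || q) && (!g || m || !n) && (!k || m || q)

n: False, k: True, d: True, g: True, q: True, m: False, b: False

Set n = False.
Set k = True.
  then (!b || !k) forces b = False.
  then (b || g) forces g = True.
  then (!g || q) forces q = True.
  then (!m || !q) forces m = False.
Set d = True.
All clauses satisfied.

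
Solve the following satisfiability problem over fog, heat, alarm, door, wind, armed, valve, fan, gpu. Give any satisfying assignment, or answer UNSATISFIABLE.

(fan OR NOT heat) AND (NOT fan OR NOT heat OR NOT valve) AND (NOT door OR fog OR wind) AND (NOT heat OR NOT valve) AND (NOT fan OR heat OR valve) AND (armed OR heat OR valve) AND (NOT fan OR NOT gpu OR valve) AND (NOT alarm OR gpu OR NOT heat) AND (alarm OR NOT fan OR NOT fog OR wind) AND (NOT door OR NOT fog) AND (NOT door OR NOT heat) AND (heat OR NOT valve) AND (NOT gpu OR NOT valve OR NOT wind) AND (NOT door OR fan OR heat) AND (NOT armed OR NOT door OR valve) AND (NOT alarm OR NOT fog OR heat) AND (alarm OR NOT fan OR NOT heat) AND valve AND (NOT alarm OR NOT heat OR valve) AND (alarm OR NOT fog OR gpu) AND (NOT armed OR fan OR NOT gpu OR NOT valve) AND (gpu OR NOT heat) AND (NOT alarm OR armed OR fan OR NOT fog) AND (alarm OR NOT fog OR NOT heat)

Unsatisfiable

Case valve = True:
  (NOT heat OR NOT valve) forces heat = False.
  Clause (heat OR NOT valve) is falsified — contradiction.
Case valve = False:
  Clause (valve) is falsified — contradiction.
Both cases fail, so the formula is unsatisfiable.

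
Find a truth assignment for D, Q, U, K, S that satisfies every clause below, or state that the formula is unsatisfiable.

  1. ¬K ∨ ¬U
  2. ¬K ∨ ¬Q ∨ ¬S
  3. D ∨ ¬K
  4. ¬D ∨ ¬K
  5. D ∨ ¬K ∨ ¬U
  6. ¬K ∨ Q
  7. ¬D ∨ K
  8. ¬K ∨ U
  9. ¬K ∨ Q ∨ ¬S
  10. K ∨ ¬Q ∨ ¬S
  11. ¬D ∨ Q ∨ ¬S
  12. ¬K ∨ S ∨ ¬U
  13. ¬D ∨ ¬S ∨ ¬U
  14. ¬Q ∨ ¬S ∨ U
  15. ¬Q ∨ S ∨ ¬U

Try D = True:
  (¬D ∨ ¬K) forces K = False.
  clause (¬D ∨ K) is falsified — backtrack.
So D = False.
  then (D ∨ ¬K) forces K = False.
Set Q = False.
Set U = False.
Set S = False.
All clauses satisfied.

D=F, Q=F, U=F, K=F, S=F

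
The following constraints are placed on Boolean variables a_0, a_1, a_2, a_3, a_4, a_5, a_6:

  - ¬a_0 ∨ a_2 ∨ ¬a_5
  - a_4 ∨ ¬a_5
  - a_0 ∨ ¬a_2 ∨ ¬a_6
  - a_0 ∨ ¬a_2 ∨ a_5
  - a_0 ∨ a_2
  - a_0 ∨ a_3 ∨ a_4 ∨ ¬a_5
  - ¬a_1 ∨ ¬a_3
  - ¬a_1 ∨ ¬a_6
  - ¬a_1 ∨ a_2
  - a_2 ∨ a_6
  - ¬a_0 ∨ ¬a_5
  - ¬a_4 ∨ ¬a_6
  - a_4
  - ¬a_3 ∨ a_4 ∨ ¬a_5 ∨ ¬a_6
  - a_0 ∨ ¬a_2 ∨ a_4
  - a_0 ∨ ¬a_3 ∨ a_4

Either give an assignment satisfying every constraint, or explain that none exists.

Unit clause (a_4) forces a_4 = True.
In (¬a_4 ∨ ¬a_6) only ¬a_6 is left, so a_6 = False.
In (a_2 ∨ a_6) only a_2 is left, so a_2 = True.
Set a_0 = False.
  then (a_0 ∨ ¬a_2 ∨ a_5) forces a_5 = True.
Set a_1 = False.
Set a_3 = True.
All clauses satisfied.

a_0=F, a_1=F, a_2=T, a_3=T, a_4=T, a_5=T, a_6=F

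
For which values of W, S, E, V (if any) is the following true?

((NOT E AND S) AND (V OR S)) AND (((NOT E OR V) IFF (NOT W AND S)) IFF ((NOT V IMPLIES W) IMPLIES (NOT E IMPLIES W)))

W = False; S = True; E = False; V = False

  (NOT E AND S) AND (V OR S) = True
    NOT E AND S = True
      NOT E = True
    V OR S = True
  ((NOT E OR V) IFF (NOT W AND S)) IFF ((NOT V IMPLIES W) IMPLIES (NOT E IMPLIES W)) = True
    (NOT E OR V) IFF (NOT W AND S) = True
      NOT E OR V = True
        NOT E = True
      NOT W AND S = True
        NOT W = True
    (NOT V IMPLIES W) IMPLIES (NOT E IMPLIES W) = True
      NOT V IMPLIES W = False
        NOT V = True
      NOT E IMPLIES W = False
        NOT E = True
Both conjuncts True, so the formula holds.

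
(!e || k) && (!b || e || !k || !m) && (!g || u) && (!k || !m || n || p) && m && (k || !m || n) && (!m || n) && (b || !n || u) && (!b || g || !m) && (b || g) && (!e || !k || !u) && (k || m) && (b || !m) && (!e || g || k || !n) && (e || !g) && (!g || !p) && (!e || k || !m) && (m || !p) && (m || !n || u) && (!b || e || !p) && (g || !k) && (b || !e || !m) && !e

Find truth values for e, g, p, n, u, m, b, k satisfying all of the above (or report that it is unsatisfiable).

Case e = True:
  Clause (!e) is falsified — contradiction.
Case e = False:
  (m) forces m = True.
  (!m || n) forces n = True.
  (b || !m) forces b = True.
  (!b || e || !k || !m) forces k = False.
  (!b || g || !m) forces g = True.
  Clause (e || !g) is falsified — contradiction.
Both cases fail, so the formula is unsatisfiable.

Unsatisfiable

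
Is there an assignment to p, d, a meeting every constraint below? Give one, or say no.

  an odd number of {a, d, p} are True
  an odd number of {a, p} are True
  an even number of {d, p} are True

p: False, d: False, a: True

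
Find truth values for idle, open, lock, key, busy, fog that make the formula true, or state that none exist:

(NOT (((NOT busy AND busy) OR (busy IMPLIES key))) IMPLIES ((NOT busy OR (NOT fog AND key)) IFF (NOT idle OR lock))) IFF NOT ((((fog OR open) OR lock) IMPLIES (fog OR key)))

idle = False, open = False, lock = False, key = False, busy = True, fog = True

  (NOT (((NOT busy AND busy) OR (busy IMPLIES key))) IMPLIES ((NOT busy OR (NOT fog AND key)) IFF (NOT idle OR lock))) IFF NOT ((((fog OR open) OR lock) IMPLIES (fog OR key))) = True
    NOT (((NOT busy AND busy) OR (busy IMPLIES key))) IMPLIES ((NOT busy OR (NOT fog AND key)) IFF (NOT idle OR lock)) = False
      NOT (((NOT busy AND busy) OR (busy IMPLIES key))) = True
        (NOT busy AND busy) OR (busy IMPLIES key) = False
          NOT busy AND busy = False
            NOT busy = False
          busy IMPLIES key = False
      (NOT busy OR (NOT fog AND key)) IFF (NOT idle OR lock) = False
        NOT busy OR (NOT fog AND key) = False
          NOT busy = False
          NOT fog AND key = False
            NOT fog = False
        NOT idle OR lock = True
          NOT idle = True
    NOT ((((fog OR open) OR lock) IMPLIES (fog OR key))) = False
      ((fog OR open) OR lock) IMPLIES (fog OR key) = True
        (fog OR open) OR lock = True
          fog OR open = True
        fog OR key = True
The formula evaluates to True.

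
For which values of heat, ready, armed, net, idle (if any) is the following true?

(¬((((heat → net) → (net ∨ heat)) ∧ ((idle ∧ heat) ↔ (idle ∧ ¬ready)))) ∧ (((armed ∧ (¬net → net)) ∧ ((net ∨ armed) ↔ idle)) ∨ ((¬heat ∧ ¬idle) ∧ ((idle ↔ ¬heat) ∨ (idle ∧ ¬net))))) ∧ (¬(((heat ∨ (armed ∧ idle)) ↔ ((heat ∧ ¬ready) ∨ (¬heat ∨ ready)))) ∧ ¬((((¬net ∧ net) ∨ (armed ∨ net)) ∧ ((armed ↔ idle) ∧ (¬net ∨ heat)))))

Unsatisfiable — no assignment works.

Case heat = True: the formula simplifies to (¬((idle ↔ (idle ∧ ¬ready))) ∧ ((armed ∧ (¬net → net)) ∧ ((net ∨ armed) ↔ idle))) ∧ (¬((¬ready ∨ ready)) ∧ ¬((((¬net ∧ net) ∨ (armed ∨ net)) ∧ (armed ↔ idle)))).
  ready = True: the conjunct ¬((¬ready ∨ ready)) becomes ¬((False ∨ True)) = False.
  ready = False: the conjunct ¬((¬ready ∨ ready)) becomes ¬((True ∨ False)) = False.
Case heat = False: the formula simplifies to (¬((net ∧ ¬((idle ∧ ¬ready)))) ∧ (((armed ∧ (¬net → net)) ∧ ((net ∨ armed) ↔ idle)) ∨ (¬idle ∧ (idle ∨ (idle ∧ ¬net))))) ∧ (¬((armed ∧ idle)) ∧ ¬((((¬net ∧ net) ∨ (armed ∨ net)) ∧ ((armed ↔ idle) ∧ ¬net)))).
  net = True: simplifies to (¬(¬((idle ∧ ¬ready))) ∧ ((armed ∧ idle) ∨ (¬idle ∧ idle))) ∧ ¬((armed ∧ idle)).
    idle = True: simplifies to (¬(¬(¬ready)) ∧ armed) ∧ ¬armed.
      armed = True: the conjunct ¬armed is False.
      armed = False: the conjunct armed is False.
    idle = False: the conjunct ¬(¬((idle ∧ ¬ready))) becomes ¬(¬False) = False.
  net = False: simplifies to (¬idle ∧ (idle ∨ idle)) ∧ (¬((armed ∧ idle)) ∧ ¬((armed ∧ (armed ↔ idle)))).
    idle = True: the conjunct ¬idle is False.
    idle = False: the conjunct idle ∨ idle becomes False ∨ False = False.
Both cases fail — unsatisfiable.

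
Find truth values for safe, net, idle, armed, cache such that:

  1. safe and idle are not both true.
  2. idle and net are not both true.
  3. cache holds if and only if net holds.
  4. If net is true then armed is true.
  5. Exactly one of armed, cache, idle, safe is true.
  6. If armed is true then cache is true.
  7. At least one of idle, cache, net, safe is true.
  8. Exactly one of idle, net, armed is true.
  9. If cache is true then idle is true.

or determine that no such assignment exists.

safe=F, net=F, idle=T, armed=F, cache=F

  (1) safe=F, idle=T — not both ✓
  (2) idle=T, net=F — not both ✓
  (3) cache=F, net=F — same ✓
  (4) net=F ⇒ armed: vacuous ✓
  (5) {armed, cache, idle, safe}: 1 true — exactly one ✓
  (6) armed=F ⇒ cache: vacuous ✓
  (7) {idle, cache, net, safe}: 1 true — at least one ✓
  (8) {idle, net, armed}: 1 true — exactly one ✓
  (9) cache=F ⇒ idle: vacuous ✓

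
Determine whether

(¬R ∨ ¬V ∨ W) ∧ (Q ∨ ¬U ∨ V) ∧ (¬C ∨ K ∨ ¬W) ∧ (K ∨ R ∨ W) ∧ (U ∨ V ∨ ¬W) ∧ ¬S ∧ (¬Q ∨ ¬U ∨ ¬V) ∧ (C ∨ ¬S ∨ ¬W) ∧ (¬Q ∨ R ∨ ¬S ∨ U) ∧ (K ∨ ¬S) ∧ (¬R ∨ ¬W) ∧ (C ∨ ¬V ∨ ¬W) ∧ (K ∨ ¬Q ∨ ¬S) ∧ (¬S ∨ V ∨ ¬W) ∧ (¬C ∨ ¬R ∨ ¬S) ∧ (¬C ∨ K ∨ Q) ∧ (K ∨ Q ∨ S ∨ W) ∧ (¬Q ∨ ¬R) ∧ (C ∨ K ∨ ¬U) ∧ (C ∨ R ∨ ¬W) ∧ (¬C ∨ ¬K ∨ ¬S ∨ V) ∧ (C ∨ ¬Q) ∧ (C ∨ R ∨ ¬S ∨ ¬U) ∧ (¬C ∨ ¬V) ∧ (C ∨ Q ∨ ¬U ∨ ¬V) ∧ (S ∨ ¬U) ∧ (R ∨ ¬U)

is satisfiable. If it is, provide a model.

Unit clause (¬S) forces S = False.
In (S ∨ ¬U) only ¬U is left, so U = False.
Set Q = False.
Set C = False.
Set W = False.
  then (K ∨ Q ∨ S ∨ W) forces K = True.
Set V = False.
Set R = False.
All clauses satisfied.

U = False, Q = False, C = False, W = False, V = False, S = False, R = False, K = True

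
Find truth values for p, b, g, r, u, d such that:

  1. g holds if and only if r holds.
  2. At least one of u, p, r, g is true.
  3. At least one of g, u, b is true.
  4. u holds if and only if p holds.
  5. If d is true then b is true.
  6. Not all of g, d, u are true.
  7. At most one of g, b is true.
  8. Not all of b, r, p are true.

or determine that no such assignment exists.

p=T, b=F, g=T, r=T, u=T, d=F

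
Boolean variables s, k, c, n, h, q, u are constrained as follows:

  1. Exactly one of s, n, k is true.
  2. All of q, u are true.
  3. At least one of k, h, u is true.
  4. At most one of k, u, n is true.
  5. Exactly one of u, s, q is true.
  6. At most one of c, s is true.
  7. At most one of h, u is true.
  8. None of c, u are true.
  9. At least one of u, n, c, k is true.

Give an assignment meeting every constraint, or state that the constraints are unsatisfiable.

Unsatisfiable

Case u = True:
  Constraint (8) is violated (u=T) — contradiction.
Case u = False:
  Constraint (2) is violated (u=F) — contradiction.
Both cases fail — unsatisfiable.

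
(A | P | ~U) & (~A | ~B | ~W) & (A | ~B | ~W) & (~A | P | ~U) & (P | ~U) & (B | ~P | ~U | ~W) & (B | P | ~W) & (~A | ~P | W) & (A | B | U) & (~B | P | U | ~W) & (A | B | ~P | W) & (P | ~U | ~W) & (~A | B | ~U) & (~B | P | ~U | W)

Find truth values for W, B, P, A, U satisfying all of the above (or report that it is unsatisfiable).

W = False; B = True; P = False; A = True; U = False

Set W = False.
Set B = True.
Set P = False.
  then (P | ~U) forces U = False.
Set A = True.
All clauses satisfied.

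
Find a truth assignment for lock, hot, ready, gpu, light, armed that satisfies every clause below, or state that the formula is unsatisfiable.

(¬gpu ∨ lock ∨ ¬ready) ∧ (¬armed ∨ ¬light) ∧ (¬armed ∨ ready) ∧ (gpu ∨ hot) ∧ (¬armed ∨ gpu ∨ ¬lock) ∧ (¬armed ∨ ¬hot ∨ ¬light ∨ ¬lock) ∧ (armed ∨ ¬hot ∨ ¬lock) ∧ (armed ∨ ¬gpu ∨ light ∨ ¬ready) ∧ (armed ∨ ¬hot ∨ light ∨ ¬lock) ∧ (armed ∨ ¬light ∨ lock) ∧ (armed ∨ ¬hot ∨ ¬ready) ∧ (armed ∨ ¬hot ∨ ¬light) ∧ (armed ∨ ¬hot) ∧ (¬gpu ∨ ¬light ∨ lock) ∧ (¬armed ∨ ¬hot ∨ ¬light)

lock = True, hot = False, ready = False, gpu = True, light = False, armed = False

Set lock = True.
Set hot = False.
  then (gpu ∨ hot) forces gpu = True.
Set ready = False.
  then (¬armed ∨ ready) forces armed = False.
Set light = False.
All clauses satisfied.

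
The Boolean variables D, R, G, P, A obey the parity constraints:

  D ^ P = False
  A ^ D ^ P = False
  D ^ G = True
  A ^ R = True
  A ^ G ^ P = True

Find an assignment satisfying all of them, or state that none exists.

D = False, R = True, G = True, P = False, A = False

D ^ P = F ^ F = False ✓
A ^ D ^ P = F ^ F ^ F = False ✓
D ^ G = F ^ T = True ✓
A ^ R = F ^ T = True ✓
A ^ G ^ P = F ^ T ^ F = True ✓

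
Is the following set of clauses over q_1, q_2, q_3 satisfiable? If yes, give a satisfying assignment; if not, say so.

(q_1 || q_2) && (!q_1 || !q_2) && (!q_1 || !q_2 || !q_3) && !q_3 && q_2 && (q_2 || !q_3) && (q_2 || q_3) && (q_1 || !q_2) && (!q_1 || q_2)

Unsatisfiable — no assignment works.

Case q_2 = True:
  (!q_1 || !q_2) forces q_1 = False.
  Clause (q_1 || !q_2) is falsified — contradiction.
Case q_2 = False:
  Clause (q_2) is falsified — contradiction.
Both cases fail, so the formula is unsatisfiable.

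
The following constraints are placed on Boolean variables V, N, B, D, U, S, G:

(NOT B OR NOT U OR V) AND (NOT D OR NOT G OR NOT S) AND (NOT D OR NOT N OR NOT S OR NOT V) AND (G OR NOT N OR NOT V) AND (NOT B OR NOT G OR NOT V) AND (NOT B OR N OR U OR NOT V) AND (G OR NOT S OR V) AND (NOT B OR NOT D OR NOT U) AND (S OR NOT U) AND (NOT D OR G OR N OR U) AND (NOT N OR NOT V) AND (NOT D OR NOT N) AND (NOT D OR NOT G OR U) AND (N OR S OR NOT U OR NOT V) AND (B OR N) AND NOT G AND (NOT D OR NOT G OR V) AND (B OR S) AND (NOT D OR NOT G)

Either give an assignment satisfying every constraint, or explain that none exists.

Unit clause (NOT G) forces G = False.
Set V = False.
  then (G OR NOT S OR V) forces S = False.
  then (S OR NOT U) forces U = False.
  then (B OR S) forces B = True.
Set N = True.
  then (NOT D OR NOT N) forces D = False.
All clauses satisfied.

V = False; N = True; B = True; D = False; U = False; S = False; G = False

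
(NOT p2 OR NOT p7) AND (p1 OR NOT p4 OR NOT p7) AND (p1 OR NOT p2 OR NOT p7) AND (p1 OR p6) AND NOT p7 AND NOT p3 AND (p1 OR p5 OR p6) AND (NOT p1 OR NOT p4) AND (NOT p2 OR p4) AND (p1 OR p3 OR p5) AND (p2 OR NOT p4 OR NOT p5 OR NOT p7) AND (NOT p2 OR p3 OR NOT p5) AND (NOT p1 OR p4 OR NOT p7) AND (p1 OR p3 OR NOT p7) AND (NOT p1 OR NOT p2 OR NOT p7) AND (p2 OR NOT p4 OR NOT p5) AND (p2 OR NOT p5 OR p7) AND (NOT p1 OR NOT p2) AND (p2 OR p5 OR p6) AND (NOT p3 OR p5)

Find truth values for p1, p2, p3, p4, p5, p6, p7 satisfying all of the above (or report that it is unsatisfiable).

p1 = True, p2 = False, p3 = False, p4 = False, p5 = False, p6 = True, p7 = False

Unit clause (NOT p7) forces p7 = False.
Unit clause (NOT p3) forces p3 = False.
Try p1 = False:
  (p1 OR p6) forces p6 = True.
  (p1 OR p3 OR p5) forces p5 = True.
  (NOT p2 OR p3 OR NOT p5) forces p2 = False.
  clause (p2 OR NOT p5 OR p7) is falsified — backtrack.
So p1 = True.
  then (NOT p1 OR NOT p4) forces p4 = False.
  then (NOT p2 OR p4) forces p2 = False.
  then (p2 OR NOT p5 OR p7) forces p5 = False.
  then (p2 OR p5 OR p6) forces p6 = True.
All clauses satisfied.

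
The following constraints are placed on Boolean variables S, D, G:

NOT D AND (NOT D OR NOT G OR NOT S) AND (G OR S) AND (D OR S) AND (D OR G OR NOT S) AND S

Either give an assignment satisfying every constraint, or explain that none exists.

S = True, D = False, G = True

Unit clause (NOT D) forces D = False.
In (D OR S) only S is left, so S = True.
In (D OR G OR NOT S) only G is left, so G = True.
All clauses satisfied.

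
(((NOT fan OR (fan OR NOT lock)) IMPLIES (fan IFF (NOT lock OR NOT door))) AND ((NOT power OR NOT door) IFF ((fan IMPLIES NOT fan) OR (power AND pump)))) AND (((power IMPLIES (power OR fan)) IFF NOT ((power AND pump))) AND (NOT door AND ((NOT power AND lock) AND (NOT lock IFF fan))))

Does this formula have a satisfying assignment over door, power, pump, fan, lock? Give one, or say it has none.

Case power = True: the conjunct NOT power is False.
Case power = False: the formula simplifies to (((NOT fan OR (fan OR NOT lock)) IMPLIES (fan IFF (NOT lock OR NOT door))) AND (fan IMPLIES NOT fan)) AND (NOT door AND (lock AND (NOT lock IFF fan))).
  fan = True: the conjunct fan IMPLIES NOT fan becomes True IMPLIES NOT True = False.
  fan = False: simplifies to NOT ((NOT lock OR NOT door)) AND (NOT door AND (lock AND lock)).
    door = True: the conjunct NOT door is False.
    door = False: the conjunct NOT ((NOT lock OR NOT door)) becomes NOT ((NOT lock OR True)) = False.
Both cases fail — unsatisfiable.

No satisfying assignment exists.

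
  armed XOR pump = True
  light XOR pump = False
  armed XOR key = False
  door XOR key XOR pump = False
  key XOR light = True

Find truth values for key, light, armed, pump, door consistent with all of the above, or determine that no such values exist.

key = True, light = False, armed = True, pump = False, door = True

armed XOR pump = T XOR F = True ✓
light XOR pump = F XOR F = False ✓
armed XOR key = T XOR T = False ✓
door XOR key XOR pump = T XOR T XOR F = False ✓
key XOR light = T XOR F = True ✓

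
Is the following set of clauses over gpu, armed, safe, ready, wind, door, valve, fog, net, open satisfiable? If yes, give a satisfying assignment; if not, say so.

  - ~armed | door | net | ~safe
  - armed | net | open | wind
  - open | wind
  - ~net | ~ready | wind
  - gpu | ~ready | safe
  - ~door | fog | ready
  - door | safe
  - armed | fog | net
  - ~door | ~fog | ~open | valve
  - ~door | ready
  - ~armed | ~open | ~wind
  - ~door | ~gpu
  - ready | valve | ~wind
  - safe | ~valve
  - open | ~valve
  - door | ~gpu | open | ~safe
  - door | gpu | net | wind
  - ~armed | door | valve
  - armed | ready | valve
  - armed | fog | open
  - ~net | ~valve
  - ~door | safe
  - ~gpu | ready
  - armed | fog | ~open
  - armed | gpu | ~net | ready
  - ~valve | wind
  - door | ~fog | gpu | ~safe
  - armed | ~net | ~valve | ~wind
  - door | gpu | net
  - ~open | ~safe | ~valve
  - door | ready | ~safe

gpu = False; armed = False; safe = True; ready = True; wind = True; door = True; valve = False; fog = True; net = False; open = False

Set gpu = False.
Set armed = False.
Set safe = True.
Try ready = False:
  (~door | ready) forces door = False.
  clause (door | ready | ~safe) is falsified — backtrack.
So ready = True.
Set wind = True.
Set door = True.
Set valve = False.
Set fog = True.
  then (~door | ~fog | ~open | valve) forces open = False.
Set net = False.
All clauses satisfied.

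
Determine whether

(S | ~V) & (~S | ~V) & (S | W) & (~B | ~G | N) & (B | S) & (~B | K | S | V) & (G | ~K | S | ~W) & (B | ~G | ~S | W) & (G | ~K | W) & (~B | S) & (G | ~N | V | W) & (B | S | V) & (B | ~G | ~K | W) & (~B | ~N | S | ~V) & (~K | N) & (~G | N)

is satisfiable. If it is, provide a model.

Set K = False.
Set W = False.
  then (S | W) forces S = True.
  then (~S | ~V) forces V = False.
Set B = True.
Set G = True.
  then (~B | ~G | N) forces N = True.
All clauses satisfied.

K=F, W=F, B=T, G=T, N=T, V=F, S=T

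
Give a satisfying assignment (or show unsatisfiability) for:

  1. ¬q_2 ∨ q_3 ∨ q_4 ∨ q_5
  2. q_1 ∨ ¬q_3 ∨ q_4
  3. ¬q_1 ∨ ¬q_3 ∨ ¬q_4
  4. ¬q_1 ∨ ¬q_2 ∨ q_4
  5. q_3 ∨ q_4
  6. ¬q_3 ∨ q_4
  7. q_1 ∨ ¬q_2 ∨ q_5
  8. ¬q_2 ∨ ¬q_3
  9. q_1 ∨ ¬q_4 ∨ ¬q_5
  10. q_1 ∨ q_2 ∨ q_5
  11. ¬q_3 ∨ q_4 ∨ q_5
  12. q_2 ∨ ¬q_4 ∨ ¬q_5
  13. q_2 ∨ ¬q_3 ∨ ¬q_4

q_1: True, q_2: False, q_3: False, q_4: True, q_5: False

Set q_1 = True.
Set q_2 = False.
Try q_3 = True:
  (¬q_1 ∨ ¬q_3 ∨ ¬q_4) forces q_4 = False.
  clause (¬q_3 ∨ q_4) is falsified — backtrack.
So q_3 = False.
  then (q_3 ∨ q_4) forces q_4 = True.
  then (q_2 ∨ ¬q_4 ∨ ¬q_5) forces q_5 = False.
All clauses satisfied.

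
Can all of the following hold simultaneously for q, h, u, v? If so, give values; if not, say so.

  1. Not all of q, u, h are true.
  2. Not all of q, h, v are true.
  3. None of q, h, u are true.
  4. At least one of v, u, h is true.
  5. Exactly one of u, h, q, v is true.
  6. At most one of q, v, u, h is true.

q = False, h = False, u = False, v = True

  (1) {q, u, h}: 0/3 true — not all ✓
  (2) {q, h, v}: 1/3 true — not all ✓
  (3) {q, h, u}: 0 true — none ✓
  (4) {v, u, h}: 1 true — at least one ✓
  (5) {u, h, q, v}: 1 true — exactly one ✓
  (6) {q, v, u, h}: 1 true — at most one ✓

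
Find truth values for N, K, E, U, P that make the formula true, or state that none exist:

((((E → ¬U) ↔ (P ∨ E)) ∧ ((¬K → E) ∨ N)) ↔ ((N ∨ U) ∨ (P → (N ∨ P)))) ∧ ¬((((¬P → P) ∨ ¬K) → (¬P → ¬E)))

N = True, K = False, E = True, U = False, P = False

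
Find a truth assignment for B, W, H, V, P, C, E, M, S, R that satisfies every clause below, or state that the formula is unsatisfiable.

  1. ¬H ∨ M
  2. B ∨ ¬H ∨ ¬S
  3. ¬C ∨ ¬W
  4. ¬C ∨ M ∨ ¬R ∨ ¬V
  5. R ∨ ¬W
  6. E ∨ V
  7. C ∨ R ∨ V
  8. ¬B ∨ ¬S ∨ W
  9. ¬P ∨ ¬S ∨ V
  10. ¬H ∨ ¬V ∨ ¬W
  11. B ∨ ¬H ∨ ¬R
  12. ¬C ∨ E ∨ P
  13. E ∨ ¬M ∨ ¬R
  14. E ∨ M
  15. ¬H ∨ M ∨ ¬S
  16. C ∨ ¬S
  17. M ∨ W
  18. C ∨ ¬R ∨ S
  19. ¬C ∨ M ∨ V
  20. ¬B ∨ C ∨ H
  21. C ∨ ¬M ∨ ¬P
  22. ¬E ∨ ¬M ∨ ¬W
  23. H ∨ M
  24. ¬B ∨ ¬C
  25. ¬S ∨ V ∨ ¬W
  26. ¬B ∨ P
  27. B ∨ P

B = False; W = False; H = False; V = True; P = True; C = True; E = True; M = True; S = True; R = False

Set B = False.
  then (B ∨ P) forces P = True.
Set W = False.
  then (M ∨ W) forces M = True.
  then (C ∨ ¬M ∨ ¬P) forces C = True.
Set H = False.
Set V = True.
Set E = True.
Set S = True.
Set R = False.
All clauses satisfied.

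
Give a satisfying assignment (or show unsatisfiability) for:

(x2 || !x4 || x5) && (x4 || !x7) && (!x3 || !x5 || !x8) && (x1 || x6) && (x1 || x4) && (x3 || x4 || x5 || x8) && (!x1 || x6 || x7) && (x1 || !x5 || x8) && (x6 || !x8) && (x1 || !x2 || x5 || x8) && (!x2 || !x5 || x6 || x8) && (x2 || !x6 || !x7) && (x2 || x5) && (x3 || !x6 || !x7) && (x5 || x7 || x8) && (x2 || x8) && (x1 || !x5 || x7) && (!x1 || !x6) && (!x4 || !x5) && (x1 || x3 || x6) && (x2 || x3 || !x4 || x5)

Set x1 = False.
  then (x1 || x6) forces x6 = True.
  then (x1 || x4) forces x4 = True.
  then (!x4 || !x5) forces x5 = False.
  then (x2 || !x4 || x5) forces x2 = True.
  then (x1 || !x2 || x5 || x8) forces x8 = True.
Set x3 = True.
Set x7 = False.
All clauses satisfied.

x1: False, x2: True, x3: True, x4: True, x5: False, x6: True, x7: False, x8: True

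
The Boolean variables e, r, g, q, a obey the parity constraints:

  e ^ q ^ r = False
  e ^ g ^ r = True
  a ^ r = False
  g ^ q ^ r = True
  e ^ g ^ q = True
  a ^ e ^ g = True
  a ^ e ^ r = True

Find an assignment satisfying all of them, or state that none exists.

The formula is unsatisfiable.

Adding constraints 1, 2, 3, 5, 7 mod 2: every variable appears an even number of times on the left, so the left side is 0.
But the right sides sum to 1 (mod 2). 0 ≠ 1 — the system is inconsistent.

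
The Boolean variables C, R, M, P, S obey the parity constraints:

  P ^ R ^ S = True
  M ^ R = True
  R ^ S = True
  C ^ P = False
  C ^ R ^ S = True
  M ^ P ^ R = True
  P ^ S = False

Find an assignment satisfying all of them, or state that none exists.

C = False, R = True, M = False, P = False, S = False

P ^ R ^ S = F ^ T ^ F = True ✓
M ^ R = F ^ T = True ✓
R ^ S = T ^ F = True ✓
C ^ P = F ^ F = False ✓
C ^ R ^ S = F ^ T ^ F = True ✓
M ^ P ^ R = F ^ F ^ T = True ✓
P ^ S = F ^ F = False ✓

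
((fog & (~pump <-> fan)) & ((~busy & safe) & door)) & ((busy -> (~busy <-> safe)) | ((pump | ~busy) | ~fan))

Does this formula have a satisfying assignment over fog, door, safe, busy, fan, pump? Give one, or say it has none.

fog = True; door = True; safe = True; busy = False; fan = True; pump = False

  (fog & (~pump <-> fan)) & ((~busy & safe) & door) = True
    fog & (~pump <-> fan) = True
      ~pump <-> fan = True
        ~pump = True
    (~busy & safe) & door = True
      ~busy & safe = True
        ~busy = True
  (busy -> (~busy <-> safe)) | ((pump | ~busy) | ~fan) = True
    busy -> (~busy <-> safe) = True
      ~busy <-> safe = True
        ~busy = True
    (pump | ~busy) | ~fan = True
      pump | ~busy = True
        ~busy = True
      ~fan = False
Both conjuncts True, so the formula holds.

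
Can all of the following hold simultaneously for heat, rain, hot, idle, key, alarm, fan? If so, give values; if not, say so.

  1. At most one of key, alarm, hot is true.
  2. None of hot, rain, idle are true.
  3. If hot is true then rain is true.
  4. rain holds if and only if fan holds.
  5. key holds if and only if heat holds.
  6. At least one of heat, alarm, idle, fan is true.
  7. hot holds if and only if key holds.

heat = False; rain = False; hot = False; idle = False; key = False; alarm = True; fan = False

  (1) {key, alarm, hot}: 1 true — at most one ✓
  (2) {hot, rain, idle}: 0 true — none ✓
  (3) hot=F ⇒ rain: vacuous ✓
  (4) rain=F, fan=F — same ✓
  (5) key=F, heat=F — same ✓
  (6) {heat, alarm, idle, fan}: 1 true — at least one ✓
  (7) hot=F, key=F — same ✓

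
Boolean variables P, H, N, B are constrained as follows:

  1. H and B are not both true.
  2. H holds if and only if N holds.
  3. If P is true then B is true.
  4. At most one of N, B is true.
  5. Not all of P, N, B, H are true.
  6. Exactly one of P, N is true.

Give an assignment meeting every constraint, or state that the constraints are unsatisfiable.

P = False, H = True, N = True, B = False

  (1) H=T, B=F — not both ✓
  (2) H=T, N=T — same ✓
  (3) P=F ⇒ B: vacuous ✓
  (4) {N, B}: 1 true — at most one ✓
  (5) {P, N, B, H}: 2/4 true — not all ✓
  (6) {P, N}: 1 true — exactly one ✓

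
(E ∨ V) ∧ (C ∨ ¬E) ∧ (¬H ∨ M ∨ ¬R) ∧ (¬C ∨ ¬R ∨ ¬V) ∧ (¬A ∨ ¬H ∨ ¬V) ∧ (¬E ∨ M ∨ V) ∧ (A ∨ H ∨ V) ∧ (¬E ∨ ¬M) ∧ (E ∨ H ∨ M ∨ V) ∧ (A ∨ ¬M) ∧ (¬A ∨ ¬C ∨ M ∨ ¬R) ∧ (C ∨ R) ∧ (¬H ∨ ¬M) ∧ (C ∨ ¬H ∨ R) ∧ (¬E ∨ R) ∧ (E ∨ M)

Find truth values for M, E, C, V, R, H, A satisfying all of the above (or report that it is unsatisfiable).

M=T, E=F, C=F, V=T, R=T, H=F, A=T

Try M = False:
  (E ∨ M) forces E = True.
  (C ∨ ¬E) forces C = True.
  (¬E ∨ M ∨ V) forces V = True.
  (¬C ∨ ¬R ∨ ¬V) forces R = False.
  clause (¬E ∨ R) is falsified — backtrack.
So M = True.
  then (¬E ∨ ¬M) forces E = False.
  then (A ∨ ¬M) forces A = True.
  then (¬H ∨ ¬M) forces H = False.
  then (E ∨ V) forces V = True.
Set C = False.
  then (C ∨ R) forces R = True.
All clauses satisfied.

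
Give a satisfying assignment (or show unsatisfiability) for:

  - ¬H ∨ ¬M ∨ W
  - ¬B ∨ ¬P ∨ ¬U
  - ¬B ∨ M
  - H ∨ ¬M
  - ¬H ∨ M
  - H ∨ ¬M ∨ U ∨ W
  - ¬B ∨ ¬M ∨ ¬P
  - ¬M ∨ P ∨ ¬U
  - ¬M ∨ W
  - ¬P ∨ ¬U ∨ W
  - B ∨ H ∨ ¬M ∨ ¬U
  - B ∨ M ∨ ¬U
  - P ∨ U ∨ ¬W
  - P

M = True, H = True, B = False, P = True, W = True, U = True

Unit clause (P) forces P = True.
Set M = True.
  then (H ∨ ¬M) forces H = True.
  then (¬B ∨ ¬M ∨ ¬P) forces B = False.
  then (¬M ∨ W) forces W = True.
Set U = True.
All clauses satisfied.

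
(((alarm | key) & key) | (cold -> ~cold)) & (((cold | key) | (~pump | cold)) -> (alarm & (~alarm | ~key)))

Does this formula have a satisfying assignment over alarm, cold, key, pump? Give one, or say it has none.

alarm = True, cold = False, key = False, pump = False

  ((alarm | key) & key) | (cold -> ~cold) = True
    (alarm | key) & key = False
      alarm | key = True
    cold -> ~cold = True
      ~cold = True
  ((cold | key) | (~pump | cold)) -> (alarm & (~alarm | ~key)) = True
    (cold | key) | (~pump | cold) = True
      cold | key = False
      ~pump | cold = True
        ~pump = True
    alarm & (~alarm | ~key) = True
      ~alarm | ~key = True
        ~alarm = False
        ~key = True
Both conjuncts True, so the formula holds.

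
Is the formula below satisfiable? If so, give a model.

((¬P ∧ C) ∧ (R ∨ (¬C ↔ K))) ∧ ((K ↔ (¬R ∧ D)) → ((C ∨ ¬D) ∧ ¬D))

P=F; R=T; K=F; D=F; C=T

  (¬P ∧ C) ∧ (R ∨ (¬C ↔ K)) = True
    ¬P ∧ C = True
      ¬P = True
    R ∨ (¬C ↔ K) = True
      ¬C ↔ K = True
        ¬C = False
  (K ↔ (¬R ∧ D)) → ((C ∨ ¬D) ∧ ¬D) = True
    K ↔ (¬R ∧ D) = True
      ¬R ∧ D = False
        ¬R = False
    (C ∨ ¬D) ∧ ¬D = True
      C ∨ ¬D = True
        ¬D = True
      ¬D = True
Both conjuncts True, so the formula holds.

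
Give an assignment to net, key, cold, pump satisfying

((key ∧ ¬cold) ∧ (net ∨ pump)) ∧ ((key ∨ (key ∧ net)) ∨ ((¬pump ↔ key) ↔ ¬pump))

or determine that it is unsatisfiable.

net: True, key: True, cold: False, pump: True

  (key ∧ ¬cold) ∧ (net ∨ pump) = True
    key ∧ ¬cold = True
      ¬cold = True
    net ∨ pump = True
  (key ∨ (key ∧ net)) ∨ ((¬pump ↔ key) ↔ ¬pump) = True
    key ∨ (key ∧ net) = True
      key ∧ net = True
    (¬pump ↔ key) ↔ ¬pump = True
      ¬pump ↔ key = False
        ¬pump = False
      ¬pump = False
Both conjuncts True, so the formula holds.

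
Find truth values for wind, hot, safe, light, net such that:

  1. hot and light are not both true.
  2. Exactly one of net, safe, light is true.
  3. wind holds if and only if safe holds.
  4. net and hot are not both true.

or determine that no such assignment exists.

wind=F, hot=F, safe=F, light=F, net=T

  (1) hot=F, light=F — not both ✓
  (2) {net, safe, light}: 1 true — exactly one ✓
  (3) wind=F, safe=F — same ✓
  (4) net=T, hot=F — not both ✓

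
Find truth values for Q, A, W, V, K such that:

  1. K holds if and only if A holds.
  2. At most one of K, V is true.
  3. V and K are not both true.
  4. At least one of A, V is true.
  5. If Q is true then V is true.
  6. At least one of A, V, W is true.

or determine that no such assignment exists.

Q = True, A = False, W = True, V = True, K = False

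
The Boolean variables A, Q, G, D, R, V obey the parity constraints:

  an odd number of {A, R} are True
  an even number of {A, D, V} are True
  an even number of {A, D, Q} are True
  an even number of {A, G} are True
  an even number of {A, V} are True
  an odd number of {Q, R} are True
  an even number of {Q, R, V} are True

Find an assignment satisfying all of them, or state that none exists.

A=T, Q=T, G=T, D=F, R=F, V=T

{A, R}: 1 true → odd ✓
{A, D, V}: 2 true → even ✓
{A, D, Q}: 2 true → even ✓
{A, G}: 2 true → even ✓
{A, V}: 2 true → even ✓
{Q, R}: 1 true → odd ✓
{Q, R, V}: 2 true → even ✓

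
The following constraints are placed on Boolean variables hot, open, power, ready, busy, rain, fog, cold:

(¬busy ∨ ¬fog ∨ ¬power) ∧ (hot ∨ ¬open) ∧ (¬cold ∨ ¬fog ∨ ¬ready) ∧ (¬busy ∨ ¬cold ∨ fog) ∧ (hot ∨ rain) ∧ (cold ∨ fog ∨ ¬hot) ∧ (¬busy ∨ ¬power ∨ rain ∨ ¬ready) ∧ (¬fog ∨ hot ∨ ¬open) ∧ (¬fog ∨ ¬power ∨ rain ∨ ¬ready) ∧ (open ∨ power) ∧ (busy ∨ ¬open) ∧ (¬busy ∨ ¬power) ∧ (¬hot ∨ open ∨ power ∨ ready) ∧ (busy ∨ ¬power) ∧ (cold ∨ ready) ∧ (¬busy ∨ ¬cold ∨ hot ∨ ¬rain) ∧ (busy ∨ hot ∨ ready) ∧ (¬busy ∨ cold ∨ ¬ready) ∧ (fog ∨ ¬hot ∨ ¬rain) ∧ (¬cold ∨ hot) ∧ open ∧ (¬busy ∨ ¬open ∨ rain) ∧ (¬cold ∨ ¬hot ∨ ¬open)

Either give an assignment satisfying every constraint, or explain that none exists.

Case cold = True:
  (¬cold ∨ hot) forces hot = True.
  (open) forces open = True.
  Clause (¬cold ∨ ¬hot ∨ ¬open) is falsified — contradiction.
Case cold = False:
  (cold ∨ ready) forces ready = True.
  (¬busy ∨ cold ∨ ¬ready) forces busy = False.
  (busy ∨ ¬open) forces open = False.
  Clause (open) is falsified — contradiction.
Both cases fail, so the formula is unsatisfiable.

UNSATISFIABLE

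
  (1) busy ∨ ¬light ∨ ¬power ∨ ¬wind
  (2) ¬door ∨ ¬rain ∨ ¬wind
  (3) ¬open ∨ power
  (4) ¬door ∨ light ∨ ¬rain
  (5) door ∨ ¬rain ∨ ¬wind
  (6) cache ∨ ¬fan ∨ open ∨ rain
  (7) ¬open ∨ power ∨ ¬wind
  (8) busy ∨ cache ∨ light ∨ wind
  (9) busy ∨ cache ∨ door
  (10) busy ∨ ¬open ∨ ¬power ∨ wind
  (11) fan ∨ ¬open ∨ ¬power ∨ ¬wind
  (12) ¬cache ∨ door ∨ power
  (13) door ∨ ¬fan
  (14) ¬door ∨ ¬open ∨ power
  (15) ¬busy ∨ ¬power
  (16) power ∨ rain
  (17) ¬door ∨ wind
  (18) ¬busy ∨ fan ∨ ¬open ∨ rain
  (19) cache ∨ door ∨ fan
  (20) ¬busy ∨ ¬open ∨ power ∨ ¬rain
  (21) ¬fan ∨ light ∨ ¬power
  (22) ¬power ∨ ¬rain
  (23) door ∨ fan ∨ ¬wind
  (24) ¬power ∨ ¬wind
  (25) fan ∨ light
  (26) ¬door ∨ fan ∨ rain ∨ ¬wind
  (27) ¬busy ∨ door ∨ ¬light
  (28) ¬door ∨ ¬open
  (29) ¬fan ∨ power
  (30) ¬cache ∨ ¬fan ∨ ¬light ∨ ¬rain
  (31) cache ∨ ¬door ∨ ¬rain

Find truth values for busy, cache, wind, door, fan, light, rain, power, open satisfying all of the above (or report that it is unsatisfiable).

Set busy = False.
Try cache = False:
  (busy ∨ cache ∨ door) forces door = True.
  (¬door ∨ wind) forces wind = True.
  (¬door ∨ ¬rain ∨ ¬wind) forces rain = False.
  (power ∨ rain) forces power = True.
  clause (¬power ∨ ¬wind) is falsified — backtrack.
So cache = True.
Try wind = True:
  (¬power ∨ ¬wind) forces power = False.
  (¬open ∨ power) forces open = False.
  (¬cache ∨ door ∨ power) forces door = True.
  (¬door ∨ ¬rain ∨ ¬wind) forces rain = False.
  clause (power ∨ rain) is falsified — backtrack.
So wind = False.
  then (¬door ∨ wind) forces door = False.
  then (¬cache ∨ door ∨ power) forces power = True.
  then (door ∨ ¬fan) forces fan = False.
  then (¬power ∨ ¬rain) forces rain = False.
  then (fan ∨ light) forces light = True.
  then (busy ∨ ¬open ∨ ¬power ∨ wind) forces open = False.
All clauses satisfied.

busy = False; cache = True; wind = False; door = False; fan = False; light = True; rain = False; power = True; open = False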